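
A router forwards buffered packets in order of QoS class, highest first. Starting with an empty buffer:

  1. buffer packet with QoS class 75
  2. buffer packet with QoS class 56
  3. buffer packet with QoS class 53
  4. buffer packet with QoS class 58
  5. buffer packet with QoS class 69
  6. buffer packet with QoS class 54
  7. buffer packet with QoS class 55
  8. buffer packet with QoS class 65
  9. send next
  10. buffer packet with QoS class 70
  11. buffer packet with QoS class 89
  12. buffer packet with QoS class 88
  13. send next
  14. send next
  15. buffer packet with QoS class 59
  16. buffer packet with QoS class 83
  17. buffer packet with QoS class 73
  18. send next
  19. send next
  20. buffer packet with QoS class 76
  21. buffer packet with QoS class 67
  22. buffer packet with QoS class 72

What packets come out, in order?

insert 75 → {75}
insert 56 → {75, 56}
insert 53 → {75, 56, 53}
insert 58 → {75, 58, 56, 53}
insert 69 → {75, 69, 58, 56, 53}
insert 54 → {75, 69, 58, 56, 54, 53}
insert 55 → {75, 69, 58, 56, 55, 54, 53}
insert 65 → {75, 69, 65, 58, 56, 55, 54, 53}
send next → 75; now {69, 65, 58, 56, 55, 54, 53}
insert 70 → {70, 69, 65, 58, 56, 55, 54, 53}
insert 89 → {89, 70, 69, 65, 58, 56, 55, 54, 53}
insert 88 → {89, 88, 70, 69, 65, 58, 56, 55, 54, 53}
send next → 89; now {88, 70, 69, 65, 58, 56, 55, 54, 53}
send next → 88; now {70, 69, 65, 58, 56, 55, 54, 53}
insert 59 → {70, 69, 65, 59, 58, 56, 55, 54, 53}
insert 83 → {83, 70, 69, 65, 59, 58, 56, 55, 54, 53}
insert 73 → {83, 73, 70, 69, 65, 59, 58, 56, 55, 54, 53}
send next → 83; now {73, 70, 69, 65, 59, 58, 56, 55, 54, 53}
send next → 73; now {70, 69, 65, 59, 58, 56, 55, 54, 53}
insert 76 → {76, 70, 69, 65, 59, 58, 56, 55, 54, 53}
insert 67 → {76, 70, 69, 67, 65, 59, 58, 56, 55, 54, 53}
insert 72 → {76, 72, 70, 69, 67, 65, 59, 58, 56, 55, 54, 53}

[75, 89, 88, 83, 73]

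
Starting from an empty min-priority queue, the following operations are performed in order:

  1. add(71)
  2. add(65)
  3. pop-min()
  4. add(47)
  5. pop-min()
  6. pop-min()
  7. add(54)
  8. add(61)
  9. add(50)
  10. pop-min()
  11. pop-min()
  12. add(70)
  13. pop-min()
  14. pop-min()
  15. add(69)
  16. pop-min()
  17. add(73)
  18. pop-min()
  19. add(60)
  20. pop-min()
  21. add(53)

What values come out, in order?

[65, 47, 71, 50, 54, 61, 70, 69, 73, 60]

insert 71 → {71}
insert 65 → {65, 71}
pop-min → 65; now {71}
insert 47 → {47, 71}
pop-min → 47; now {71}
pop-min → 71; now {}
insert 54 → {54}
insert 61 → {54, 61}
insert 50 → {50, 54, 61}
pop-min → 50; now {54, 61}
pop-min → 54; now {61}
insert 70 → {61, 70}
pop-min → 61; now {70}
pop-min → 70; now {}
insert 69 → {69}
pop-min → 69; now {}
insert 73 → {73}
pop-min → 73; now {}
insert 60 → {60}
pop-min → 60; now {}
insert 53 → {53}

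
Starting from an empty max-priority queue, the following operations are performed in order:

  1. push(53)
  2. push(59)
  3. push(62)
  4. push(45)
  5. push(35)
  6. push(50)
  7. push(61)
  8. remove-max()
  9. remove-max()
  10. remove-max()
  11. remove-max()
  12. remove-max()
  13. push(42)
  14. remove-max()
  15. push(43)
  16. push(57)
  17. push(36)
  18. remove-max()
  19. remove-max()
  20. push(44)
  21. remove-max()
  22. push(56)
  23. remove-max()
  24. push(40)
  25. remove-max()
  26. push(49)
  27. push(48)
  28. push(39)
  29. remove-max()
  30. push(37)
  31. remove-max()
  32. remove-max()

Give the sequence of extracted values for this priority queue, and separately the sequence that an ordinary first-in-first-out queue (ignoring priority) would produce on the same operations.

insert 53 → {53}
insert 59 → {59, 53}
insert 62 → {62, 59, 53}
insert 45 → {62, 59, 53, 45}
insert 35 → {62, 59, 53, 45, 35}
insert 50 → {62, 59, 53, 50, 45, 35}
insert 61 → {62, 61, 59, 53, 50, 45, 35}
remove-max → 62; now {61, 59, 53, 50, 45, 35}
remove-max → 61; now {59, 53, 50, 45, 35}
remove-max → 59; now {53, 50, 45, 35}
remove-max → 53; now {50, 45, 35}
remove-max → 50; now {45, 35}
insert 42 → {45, 42, 35}
remove-max → 45; now {42, 35}
insert 43 → {43, 42, 35}
insert 57 → {57, 43, 42, 35}
insert 36 → {57, 43, 42, 36, 35}
remove-max → 57; now {43, 42, 36, 35}
remove-max → 43; now {42, 36, 35}
insert 44 → {44, 42, 36, 35}
remove-max → 44; now {42, 36, 35}
insert 56 → {56, 42, 36, 35}
remove-max → 56; now {42, 36, 35}
insert 40 → {42, 40, 36, 35}
remove-max → 42; now {40, 36, 35}
insert 49 → {49, 40, 36, 35}
insert 48 → {49, 48, 40, 36, 35}
insert 39 → {49, 48, 40, 39, 36, 35}
remove-max → 49; now {48, 40, 39, 36, 35}
insert 37 → {48, 40, 39, 37, 36, 35}
remove-max → 48; now {40, 39, 37, 36, 35}
remove-max → 40; now {39, 37, 36, 35}

priority queue: [62, 61, 59, 53, 50, 45, 57, 43, 44, 56, 42, 49, 48, 40]; FIFO queue: 53, 59, 62, 45, 35, 50, 61, 42, 43, 57, 36, 44, 56, 40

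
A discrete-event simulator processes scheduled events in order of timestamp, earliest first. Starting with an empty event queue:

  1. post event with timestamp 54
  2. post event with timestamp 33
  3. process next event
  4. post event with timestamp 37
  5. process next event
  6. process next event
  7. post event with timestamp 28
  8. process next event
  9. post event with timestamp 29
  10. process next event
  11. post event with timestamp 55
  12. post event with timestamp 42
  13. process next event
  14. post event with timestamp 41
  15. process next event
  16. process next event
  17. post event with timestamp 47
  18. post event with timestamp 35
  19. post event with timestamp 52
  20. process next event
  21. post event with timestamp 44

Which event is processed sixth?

42

insert 54 → {54}
insert 33 → {33, 54}
process next event → 33; now {54}
insert 37 → {37, 54}
process next event → 37; now {54}
process next event → 54; now {}
insert 28 → {28}
process next event → 28; now {}
insert 29 → {29}
process next event → 29; now {}
insert 55 → {55}
insert 42 → {42, 55}
process next event → 42; now {55}
insert 41 → {41, 55}
process next event → 41; now {55}
process next event → 55; now {}
insert 47 → {47}
insert 35 → {35, 47}
insert 52 → {35, 47, 52}
process next event → 35; now {47, 52}
insert 44 → {44, 47, 52}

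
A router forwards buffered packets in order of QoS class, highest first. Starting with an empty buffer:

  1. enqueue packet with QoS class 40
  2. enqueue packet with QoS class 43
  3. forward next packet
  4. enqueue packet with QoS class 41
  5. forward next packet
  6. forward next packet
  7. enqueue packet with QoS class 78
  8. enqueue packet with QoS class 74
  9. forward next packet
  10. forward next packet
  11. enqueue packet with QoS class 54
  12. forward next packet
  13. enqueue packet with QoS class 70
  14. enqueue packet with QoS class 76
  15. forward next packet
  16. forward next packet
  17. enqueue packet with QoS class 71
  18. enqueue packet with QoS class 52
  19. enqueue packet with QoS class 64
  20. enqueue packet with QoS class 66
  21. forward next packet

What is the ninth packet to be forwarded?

insert 40 → {40}
insert 43 → {43, 40}
forward next packet → 43; now {40}
insert 41 → {41, 40}
forward next packet → 41; now {40}
forward next packet → 40; now {}
insert 78 → {78}
insert 74 → {78, 74}
forward next packet → 78; now {74}
forward next packet → 74; now {}
insert 54 → {54}
forward next packet → 54; now {}
insert 70 → {70}
insert 76 → {76, 70}
forward next packet → 76; now {70}
forward next packet → 70; now {}
insert 71 → {71}
insert 52 → {71, 52}
insert 64 → {71, 64, 52}
insert 66 → {71, 66, 64, 52}
forward next packet → 71; now {66, 64, 52}

71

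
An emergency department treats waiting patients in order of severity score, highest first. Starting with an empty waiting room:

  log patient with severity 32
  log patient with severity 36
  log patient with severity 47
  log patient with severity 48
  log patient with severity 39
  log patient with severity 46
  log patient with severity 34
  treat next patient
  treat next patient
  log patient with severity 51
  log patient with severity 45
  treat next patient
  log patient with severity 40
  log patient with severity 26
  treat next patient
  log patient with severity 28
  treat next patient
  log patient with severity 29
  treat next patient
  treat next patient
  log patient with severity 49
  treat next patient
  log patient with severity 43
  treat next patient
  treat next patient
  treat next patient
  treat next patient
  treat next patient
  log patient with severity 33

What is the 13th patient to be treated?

insert 32 → {32}
insert 36 → {36, 32}
insert 47 → {47, 36, 32}
insert 48 → {48, 47, 36, 32}
insert 39 → {48, 47, 39, 36, 32}
insert 46 → {48, 47, 46, 39, 36, 32}
insert 34 → {48, 47, 46, 39, 36, 34, 32}
treat next patient → 48; now {47, 46, 39, 36, 34, 32}
treat next patient → 47; now {46, 39, 36, 34, 32}
insert 51 → {51, 46, 39, 36, 34, 32}
insert 45 → {51, 46, 45, 39, 36, 34, 32}
treat next patient → 51; now {46, 45, 39, 36, 34, 32}
insert 40 → {46, 45, 40, 39, 36, 34, 32}
insert 26 → {46, 45, 40, 39, 36, 34, 32, 26}
treat next patient → 46; now {45, 40, 39, 36, 34, 32, 26}
insert 28 → {45, 40, 39, 36, 34, 32, 28, 26}
treat next patient → 45; now {40, 39, 36, 34, 32, 28, 26}
insert 29 → {40, 39, 36, 34, 32, 29, 28, 26}
treat next patient → 40; now {39, 36, 34, 32, 29, 28, 26}
treat next patient → 39; now {36, 34, 32, 29, 28, 26}
insert 49 → {49, 36, 34, 32, 29, 28, 26}
treat next patient → 49; now {36, 34, 32, 29, 28, 26}
insert 43 → {43, 36, 34, 32, 29, 28, 26}
treat next patient → 43; now {36, 34, 32, 29, 28, 26}
treat next patient → 36; now {34, 32, 29, 28, 26}
treat next patient → 34; now {32, 29, 28, 26}
treat next patient → 32; now {29, 28, 26}
treat next patient → 29; now {28, 26}
insert 33 → {33, 28, 26}

29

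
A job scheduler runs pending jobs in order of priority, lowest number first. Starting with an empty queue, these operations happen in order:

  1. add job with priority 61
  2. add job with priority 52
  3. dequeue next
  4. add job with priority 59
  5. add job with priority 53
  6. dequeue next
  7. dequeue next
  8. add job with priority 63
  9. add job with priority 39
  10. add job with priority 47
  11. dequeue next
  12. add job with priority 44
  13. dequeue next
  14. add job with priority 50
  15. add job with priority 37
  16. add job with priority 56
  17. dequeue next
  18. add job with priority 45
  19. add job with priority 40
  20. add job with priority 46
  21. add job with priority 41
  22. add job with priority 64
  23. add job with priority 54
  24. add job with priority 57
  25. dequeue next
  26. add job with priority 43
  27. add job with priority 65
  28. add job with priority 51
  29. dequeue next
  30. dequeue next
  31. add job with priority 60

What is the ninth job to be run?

43

insert 61 → {61}
insert 52 → {52, 61}
dequeue next → 52; now {61}
insert 59 → {59, 61}
insert 53 → {53, 59, 61}
dequeue next → 53; now {59, 61}
dequeue next → 59; now {61}
insert 63 → {61, 63}
insert 39 → {39, 61, 63}
insert 47 → {39, 47, 61, 63}
dequeue next → 39; now {47, 61, 63}
insert 44 → {44, 47, 61, 63}
dequeue next → 44; now {47, 61, 63}
insert 50 → {47, 50, 61, 63}
insert 37 → {37, 47, 50, 61, 63}
insert 56 → {37, 47, 50, 56, 61, 63}
dequeue next → 37; now {47, 50, 56, 61, 63}
insert 45 → {45, 47, 50, 56, 61, 63}
insert 40 → {40, 45, 47, 50, 56, 61, 63}
insert 46 → {40, 45, 46, 47, 50, 56, 61, 63}
insert 41 → {40, 41, 45, 46, 47, 50, 56, 61, 63}
insert 64 → {40, 41, 45, 46, 47, 50, 56, 61, 63, 64}
insert 54 → {40, 41, 45, 46, 47, 50, 54, 56, 61, 63, 64}
insert 57 → {40, 41, 45, 46, 47, 50, 54, 56, 57, 61, 63, 64}
dequeue next → 40; now {41, 45, 46, 47, 50, 54, 56, 57, 61, 63, 64}
insert 43 → {41, 43, 45, 46, 47, 50, 54, 56, 57, 61, 63, 64}
insert 65 → {41, 43, 45, 46, 47, 50, 54, 56, 57, 61, 63, 64, 65}
insert 51 → {41, 43, 45, 46, 47, 50, 51, 54, 56, 57, 61, 63, 64, 65}
dequeue next → 41; now {43, 45, 46, 47, 50, 51, 54, 56, 57, 61, 63, 64, 65}
dequeue next → 43; now {45, 46, 47, 50, 51, 54, 56, 57, 61, 63, 64, 65}
insert 60 → {45, 46, 47, 50, 51, 54, 56, 57, 60, 61, 63, 64, 65}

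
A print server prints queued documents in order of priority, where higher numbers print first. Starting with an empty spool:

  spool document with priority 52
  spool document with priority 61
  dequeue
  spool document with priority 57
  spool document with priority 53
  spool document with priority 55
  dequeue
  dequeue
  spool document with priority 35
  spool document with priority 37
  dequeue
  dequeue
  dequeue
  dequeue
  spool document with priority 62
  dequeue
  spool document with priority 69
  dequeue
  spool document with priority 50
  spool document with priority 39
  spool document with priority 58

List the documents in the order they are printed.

61, 57, 55, 53, 52, 37, 35, 62, 69

insert 52 → {52}
insert 61 → {61, 52}
dequeue → 61; now {52}
insert 57 → {57, 52}
insert 53 → {57, 53, 52}
insert 55 → {57, 55, 53, 52}
dequeue → 57; now {55, 53, 52}
dequeue → 55; now {53, 52}
insert 35 → {53, 52, 35}
insert 37 → {53, 52, 37, 35}
dequeue → 53; now {52, 37, 35}
dequeue → 52; now {37, 35}
dequeue → 37; now {35}
dequeue → 35; now {}
insert 62 → {62}
dequeue → 62; now {}
insert 69 → {69}
dequeue → 69; now {}
insert 50 → {50}
insert 39 → {50, 39}
insert 58 → {58, 50, 39}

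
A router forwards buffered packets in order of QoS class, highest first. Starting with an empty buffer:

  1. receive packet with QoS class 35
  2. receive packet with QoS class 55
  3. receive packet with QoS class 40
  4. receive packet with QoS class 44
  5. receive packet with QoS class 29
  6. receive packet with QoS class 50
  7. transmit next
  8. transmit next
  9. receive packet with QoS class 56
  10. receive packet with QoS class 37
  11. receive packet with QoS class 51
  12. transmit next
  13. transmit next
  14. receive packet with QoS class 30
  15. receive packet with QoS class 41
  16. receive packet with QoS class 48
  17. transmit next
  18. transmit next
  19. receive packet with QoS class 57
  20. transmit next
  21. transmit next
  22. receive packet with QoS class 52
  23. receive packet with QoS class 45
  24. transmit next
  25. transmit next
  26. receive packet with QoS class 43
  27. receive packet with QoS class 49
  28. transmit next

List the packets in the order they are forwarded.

55, 50, 56, 51, 48, 44, 57, 41, 52, 45, 49

insert 35 → {35}
insert 55 → {55, 35}
insert 40 → {55, 40, 35}
insert 44 → {55, 44, 40, 35}
insert 29 → {55, 44, 40, 35, 29}
insert 50 → {55, 50, 44, 40, 35, 29}
transmit next → 55; now {50, 44, 40, 35, 29}
transmit next → 50; now {44, 40, 35, 29}
insert 56 → {56, 44, 40, 35, 29}
insert 37 → {56, 44, 40, 37, 35, 29}
insert 51 → {56, 51, 44, 40, 37, 35, 29}
transmit next → 56; now {51, 44, 40, 37, 35, 29}
transmit next → 51; now {44, 40, 37, 35, 29}
insert 30 → {44, 40, 37, 35, 30, 29}
insert 41 → {44, 41, 40, 37, 35, 30, 29}
insert 48 → {48, 44, 41, 40, 37, 35, 30, 29}
transmit next → 48; now {44, 41, 40, 37, 35, 30, 29}
transmit next → 44; now {41, 40, 37, 35, 30, 29}
insert 57 → {57, 41, 40, 37, 35, 30, 29}
transmit next → 57; now {41, 40, 37, 35, 30, 29}
transmit next → 41; now {40, 37, 35, 30, 29}
insert 52 → {52, 40, 37, 35, 30, 29}
insert 45 → {52, 45, 40, 37, 35, 30, 29}
transmit next → 52; now {45, 40, 37, 35, 30, 29}
transmit next → 45; now {40, 37, 35, 30, 29}
insert 43 → {43, 40, 37, 35, 30, 29}
insert 49 → {49, 43, 40, 37, 35, 30, 29}
transmit next → 49; now {43, 40, 37, 35, 30, 29}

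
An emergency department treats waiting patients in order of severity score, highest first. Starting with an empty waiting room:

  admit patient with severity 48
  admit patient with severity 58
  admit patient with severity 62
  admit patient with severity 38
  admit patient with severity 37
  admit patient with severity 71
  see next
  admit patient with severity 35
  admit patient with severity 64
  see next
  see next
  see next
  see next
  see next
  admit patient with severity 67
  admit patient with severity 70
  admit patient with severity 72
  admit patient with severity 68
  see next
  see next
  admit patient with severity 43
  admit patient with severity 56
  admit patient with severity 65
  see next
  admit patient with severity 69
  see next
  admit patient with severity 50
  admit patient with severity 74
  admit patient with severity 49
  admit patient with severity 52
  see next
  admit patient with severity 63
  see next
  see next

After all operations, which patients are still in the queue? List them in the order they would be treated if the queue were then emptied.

insert 48 → {48}
insert 58 → {58, 48}
insert 62 → {62, 58, 48}
insert 38 → {62, 58, 48, 38}
insert 37 → {62, 58, 48, 38, 37}
insert 71 → {71, 62, 58, 48, 38, 37}
see next → 71; now {62, 58, 48, 38, 37}
insert 35 → {62, 58, 48, 38, 37, 35}
insert 64 → {64, 62, 58, 48, 38, 37, 35}
see next → 64; now {62, 58, 48, 38, 37, 35}
see next → 62; now {58, 48, 38, 37, 35}
see next → 58; now {48, 38, 37, 35}
see next → 48; now {38, 37, 35}
see next → 38; now {37, 35}
insert 67 → {67, 37, 35}
insert 70 → {70, 67, 37, 35}
insert 72 → {72, 70, 67, 37, 35}
insert 68 → {72, 70, 68, 67, 37, 35}
see next → 72; now {70, 68, 67, 37, 35}
see next → 70; now {68, 67, 37, 35}
insert 43 → {68, 67, 43, 37, 35}
insert 56 → {68, 67, 56, 43, 37, 35}
insert 65 → {68, 67, 65, 56, 43, 37, 35}
see next → 68; now {67, 65, 56, 43, 37, 35}
insert 69 → {69, 67, 65, 56, 43, 37, 35}
see next → 69; now {67, 65, 56, 43, 37, 35}
insert 50 → {67, 65, 56, 50, 43, 37, 35}
insert 74 → {74, 67, 65, 56, 50, 43, 37, 35}
insert 49 → {74, 67, 65, 56, 50, 49, 43, 37, 35}
insert 52 → {74, 67, 65, 56, 52, 50, 49, 43, 37, 35}
see next → 74; now {67, 65, 56, 52, 50, 49, 43, 37, 35}
insert 63 → {67, 65, 63, 56, 52, 50, 49, 43, 37, 35}
see next → 67; now {65, 63, 56, 52, 50, 49, 43, 37, 35}
see next → 65; now {63, 56, 52, 50, 49, 43, 37, 35}

[63, 56, 52, 50, 49, 43, 37, 35]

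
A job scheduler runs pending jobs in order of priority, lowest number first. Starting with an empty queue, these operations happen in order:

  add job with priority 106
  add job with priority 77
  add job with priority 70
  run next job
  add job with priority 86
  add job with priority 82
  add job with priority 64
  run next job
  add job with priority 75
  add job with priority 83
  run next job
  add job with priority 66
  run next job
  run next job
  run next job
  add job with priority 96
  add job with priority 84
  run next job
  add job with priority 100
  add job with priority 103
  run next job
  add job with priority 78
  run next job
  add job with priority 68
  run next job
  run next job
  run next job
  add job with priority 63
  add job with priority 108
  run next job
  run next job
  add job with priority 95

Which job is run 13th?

insert 106 → {106}
insert 77 → {77, 106}
insert 70 → {70, 77, 106}
run next job → 70; now {77, 106}
insert 86 → {77, 86, 106}
insert 82 → {77, 82, 86, 106}
insert 64 → {64, 77, 82, 86, 106}
run next job → 64; now {77, 82, 86, 106}
insert 75 → {75, 77, 82, 86, 106}
insert 83 → {75, 77, 82, 83, 86, 106}
run next job → 75; now {77, 82, 83, 86, 106}
insert 66 → {66, 77, 82, 83, 86, 106}
run next job → 66; now {77, 82, 83, 86, 106}
run next job → 77; now {82, 83, 86, 106}
run next job → 82; now {83, 86, 106}
insert 96 → {83, 86, 96, 106}
insert 84 → {83, 84, 86, 96, 106}
run next job → 83; now {84, 86, 96, 106}
insert 100 → {84, 86, 96, 100, 106}
insert 103 → {84, 86, 96, 100, 103, 106}
run next job → 84; now {86, 96, 100, 103, 106}
insert 78 → {78, 86, 96, 100, 103, 106}
run next job → 78; now {86, 96, 100, 103, 106}
insert 68 → {68, 86, 96, 100, 103, 106}
run next job → 68; now {86, 96, 100, 103, 106}
run next job → 86; now {96, 100, 103, 106}
run next job → 96; now {100, 103, 106}
insert 63 → {63, 100, 103, 106}
insert 108 → {63, 100, 103, 106, 108}
run next job → 63; now {100, 103, 106, 108}
run next job → 100; now {103, 106, 108}
insert 95 → {95, 103, 106, 108}

63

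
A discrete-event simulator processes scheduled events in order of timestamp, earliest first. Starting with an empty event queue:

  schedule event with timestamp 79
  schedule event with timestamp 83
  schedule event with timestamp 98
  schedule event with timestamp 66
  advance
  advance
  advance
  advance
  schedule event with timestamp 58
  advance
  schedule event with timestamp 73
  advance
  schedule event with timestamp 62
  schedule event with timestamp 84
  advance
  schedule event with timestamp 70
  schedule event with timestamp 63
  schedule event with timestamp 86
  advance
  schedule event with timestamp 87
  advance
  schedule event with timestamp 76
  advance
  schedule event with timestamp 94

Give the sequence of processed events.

[66, 79, 83, 98, 58, 73, 62, 63, 70, 76]

insert 79 → {79}
insert 83 → {79, 83}
insert 98 → {79, 83, 98}
insert 66 → {66, 79, 83, 98}
advance → 66; now {79, 83, 98}
advance → 79; now {83, 98}
advance → 83; now {98}
advance → 98; now {}
insert 58 → {58}
advance → 58; now {}
insert 73 → {73}
advance → 73; now {}
insert 62 → {62}
insert 84 → {62, 84}
advance → 62; now {84}
insert 70 → {70, 84}
insert 63 → {63, 70, 84}
insert 86 → {63, 70, 84, 86}
advance → 63; now {70, 84, 86}
insert 87 → {70, 84, 86, 87}
advance → 70; now {84, 86, 87}
insert 76 → {76, 84, 86, 87}
advance → 76; now {84, 86, 87}
insert 94 → {84, 86, 87, 94}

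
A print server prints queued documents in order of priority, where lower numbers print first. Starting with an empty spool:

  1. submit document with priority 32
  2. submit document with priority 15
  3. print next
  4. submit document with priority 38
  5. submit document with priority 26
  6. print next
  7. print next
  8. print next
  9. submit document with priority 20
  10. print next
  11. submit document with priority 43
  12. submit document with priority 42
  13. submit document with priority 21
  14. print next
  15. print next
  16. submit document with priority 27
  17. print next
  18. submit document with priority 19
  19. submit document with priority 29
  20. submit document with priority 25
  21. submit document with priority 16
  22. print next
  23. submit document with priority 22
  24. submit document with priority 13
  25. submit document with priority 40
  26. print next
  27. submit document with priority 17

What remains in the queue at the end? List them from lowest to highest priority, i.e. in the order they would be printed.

insert 32 → {32}
insert 15 → {15, 32}
print next → 15; now {32}
insert 38 → {32, 38}
insert 26 → {26, 32, 38}
print next → 26; now {32, 38}
print next → 32; now {38}
print next → 38; now {}
insert 20 → {20}
print next → 20; now {}
insert 43 → {43}
insert 42 → {42, 43}
insert 21 → {21, 42, 43}
print next → 21; now {42, 43}
print next → 42; now {43}
insert 27 → {27, 43}
print next → 27; now {43}
insert 19 → {19, 43}
insert 29 → {19, 29, 43}
insert 25 → {19, 25, 29, 43}
insert 16 → {16, 19, 25, 29, 43}
print next → 16; now {19, 25, 29, 43}
insert 22 → {19, 22, 25, 29, 43}
insert 13 → {13, 19, 22, 25, 29, 43}
insert 40 → {13, 19, 22, 25, 29, 40, 43}
print next → 13; now {19, 22, 25, 29, 40, 43}
insert 17 → {17, 19, 22, 25, 29, 40, 43}

[17, 19, 22, 25, 29, 40, 43]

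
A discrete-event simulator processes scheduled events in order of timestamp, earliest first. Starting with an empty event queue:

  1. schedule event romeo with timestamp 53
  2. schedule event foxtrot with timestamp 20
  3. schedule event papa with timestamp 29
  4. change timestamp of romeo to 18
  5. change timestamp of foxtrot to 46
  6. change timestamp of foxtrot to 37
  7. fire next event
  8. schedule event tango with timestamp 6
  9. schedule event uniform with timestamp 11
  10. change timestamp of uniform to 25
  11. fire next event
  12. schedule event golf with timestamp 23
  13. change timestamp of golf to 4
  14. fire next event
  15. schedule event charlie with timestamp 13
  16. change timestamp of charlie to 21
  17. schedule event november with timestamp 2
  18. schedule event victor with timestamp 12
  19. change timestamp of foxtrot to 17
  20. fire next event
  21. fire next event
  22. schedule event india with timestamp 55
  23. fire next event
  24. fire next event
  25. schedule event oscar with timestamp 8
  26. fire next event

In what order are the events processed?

add romeo (timestamp 53) → {romeo:53}
add foxtrot (timestamp 20) → {foxtrot:20, romeo:53}
add papa (timestamp 29) → {foxtrot:20, papa:29, romeo:53}
update romeo to timestamp 18 → {romeo:18, foxtrot:20, papa:29}
update foxtrot to timestamp 46 → {romeo:18, papa:29, foxtrot:46}
update foxtrot to timestamp 37 → {romeo:18, papa:29, foxtrot:37}
fire next event → romeo; now {papa:29, foxtrot:37}
add tango (timestamp 6) → {tango:6, papa:29, foxtrot:37}
add uniform (timestamp 11) → {tango:6, uniform:11, papa:29, foxtrot:37}
update uniform to timestamp 25 → {tango:6, uniform:25, papa:29, foxtrot:37}
fire next event → tango; now {uniform:25, papa:29, foxtrot:37}
add golf (timestamp 23) → {golf:23, uniform:25, papa:29, foxtrot:37}
update golf to timestamp 4 → {golf:4, uniform:25, papa:29, foxtrot:37}
fire next event → golf; now {uniform:25, papa:29, foxtrot:37}
add charlie (timestamp 13) → {charlie:13, uniform:25, papa:29, foxtrot:37}
update charlie to timestamp 21 → {charlie:21, uniform:25, papa:29, foxtrot:37}
add november (timestamp 2) → {november:2, charlie:21, uniform:25, papa:29, foxtrot:37}
add victor (timestamp 12) → {november:2, victor:12, charlie:21, uniform:25, papa:29, foxtrot:37}
update foxtrot to timestamp 17 → {november:2, victor:12, foxtrot:17, charlie:21, uniform:25, papa:29}
fire next event → november; now {victor:12, foxtrot:17, charlie:21, uniform:25, papa:29}
fire next event → victor; now {foxtrot:17, charlie:21, uniform:25, papa:29}
add india (timestamp 55) → {foxtrot:17, charlie:21, uniform:25, papa:29, india:55}
fire next event → foxtrot; now {charlie:21, uniform:25, papa:29, india:55}
fire next event → charlie; now {uniform:25, papa:29, india:55}
add oscar (timestamp 8) → {oscar:8, uniform:25, papa:29, india:55}
fire next event → oscar; now {uniform:25, papa:29, india:55}

romeo → tango → golf → november → victor → foxtrot → charlie → oscar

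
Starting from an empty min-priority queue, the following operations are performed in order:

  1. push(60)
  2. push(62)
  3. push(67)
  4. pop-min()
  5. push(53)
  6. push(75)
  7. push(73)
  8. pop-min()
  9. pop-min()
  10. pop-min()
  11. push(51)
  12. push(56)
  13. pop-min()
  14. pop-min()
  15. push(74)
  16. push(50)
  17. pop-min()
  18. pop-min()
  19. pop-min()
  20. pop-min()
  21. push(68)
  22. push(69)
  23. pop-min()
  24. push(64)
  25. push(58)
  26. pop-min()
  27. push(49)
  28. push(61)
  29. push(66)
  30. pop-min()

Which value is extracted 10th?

75

insert 60 → {60}
insert 62 → {60, 62}
insert 67 → {60, 62, 67}
pop-min → 60; now {62, 67}
insert 53 → {53, 62, 67}
insert 75 → {53, 62, 67, 75}
insert 73 → {53, 62, 67, 73, 75}
pop-min → 53; now {62, 67, 73, 75}
pop-min → 62; now {67, 73, 75}
pop-min → 67; now {73, 75}
insert 51 → {51, 73, 75}
insert 56 → {51, 56, 73, 75}
pop-min → 51; now {56, 73, 75}
pop-min → 56; now {73, 75}
insert 74 → {73, 74, 75}
insert 50 → {50, 73, 74, 75}
pop-min → 50; now {73, 74, 75}
pop-min → 73; now {74, 75}
pop-min → 74; now {75}
pop-min → 75; now {}
insert 68 → {68}
insert 69 → {68, 69}
pop-min → 68; now {69}
insert 64 → {64, 69}
insert 58 → {58, 64, 69}
pop-min → 58; now {64, 69}
insert 49 → {49, 64, 69}
insert 61 → {49, 61, 64, 69}
insert 66 → {49, 61, 64, 66, 69}
pop-min → 49; now {61, 64, 66, 69}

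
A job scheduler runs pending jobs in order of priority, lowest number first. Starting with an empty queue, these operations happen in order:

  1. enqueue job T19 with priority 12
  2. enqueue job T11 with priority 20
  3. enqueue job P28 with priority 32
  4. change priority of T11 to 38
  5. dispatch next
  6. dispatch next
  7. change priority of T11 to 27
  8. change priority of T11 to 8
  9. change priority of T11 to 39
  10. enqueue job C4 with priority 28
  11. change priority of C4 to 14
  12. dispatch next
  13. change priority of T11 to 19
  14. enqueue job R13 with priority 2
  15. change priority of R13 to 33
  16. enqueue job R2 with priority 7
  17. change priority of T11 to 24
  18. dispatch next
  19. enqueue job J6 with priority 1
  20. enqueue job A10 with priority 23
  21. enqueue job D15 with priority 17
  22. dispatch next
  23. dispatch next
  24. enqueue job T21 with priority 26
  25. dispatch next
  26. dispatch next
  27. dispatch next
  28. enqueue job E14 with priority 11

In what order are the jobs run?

add T19 (priority 12) → {T19:12}
add T11 (priority 20) → {T19:12, T11:20}
add P28 (priority 32) → {T19:12, T11:20, P28:32}
update T11 to priority 38 → {T19:12, P28:32, T11:38}
dispatch next → T19; now {P28:32, T11:38}
dispatch next → P28; now {T11:38}
update T11 to priority 27 → {T11:27}
update T11 to priority 8 → {T11:8}
update T11 to priority 39 → {T11:39}
add C4 (priority 28) → {C4:28, T11:39}
update C4 to priority 14 → {C4:14, T11:39}
dispatch next → C4; now {T11:39}
update T11 to priority 19 → {T11:19}
add R13 (priority 2) → {R13:2, T11:19}
update R13 to priority 33 → {T11:19, R13:33}
add R2 (priority 7) → {R2:7, T11:19, R13:33}
update T11 to priority 24 → {R2:7, T11:24, R13:33}
dispatch next → R2; now {T11:24, R13:33}
add J6 (priority 1) → {J6:1, T11:24, R13:33}
add A10 (priority 23) → {J6:1, A10:23, T11:24, R13:33}
add D15 (priority 17) → {J6:1, D15:17, A10:23, T11:24, R13:33}
dispatch next → J6; now {D15:17, A10:23, T11:24, R13:33}
dispatch next → D15; now {A10:23, T11:24, R13:33}
add T21 (priority 26) → {A10:23, T11:24, T21:26, R13:33}
dispatch next → A10; now {T11:24, T21:26, R13:33}
dispatch next → T11; now {T21:26, R13:33}
dispatch next → T21; now {R13:33}
add E14 (priority 11) → {E14:11, R13:33}

T19 → P28 → C4 → R2 → J6 → D15 → A10 → T11 → T21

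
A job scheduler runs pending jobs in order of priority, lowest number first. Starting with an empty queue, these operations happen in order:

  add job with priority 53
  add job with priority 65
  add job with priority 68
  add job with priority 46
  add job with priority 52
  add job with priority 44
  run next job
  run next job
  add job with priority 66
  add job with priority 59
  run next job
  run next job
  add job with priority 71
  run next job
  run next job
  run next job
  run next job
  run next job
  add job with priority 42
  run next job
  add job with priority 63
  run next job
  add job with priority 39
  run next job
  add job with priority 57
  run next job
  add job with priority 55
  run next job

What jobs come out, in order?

44, 46, 52, 53, 59, 65, 66, 68, 71, 42, 63, 39, 57, 55

insert 53 → {53}
insert 65 → {53, 65}
insert 68 → {53, 65, 68}
insert 46 → {46, 53, 65, 68}
insert 52 → {46, 52, 53, 65, 68}
insert 44 → {44, 46, 52, 53, 65, 68}
run next job → 44; now {46, 52, 53, 65, 68}
run next job → 46; now {52, 53, 65, 68}
insert 66 → {52, 53, 65, 66, 68}
insert 59 → {52, 53, 59, 65, 66, 68}
run next job → 52; now {53, 59, 65, 66, 68}
run next job → 53; now {59, 65, 66, 68}
insert 71 → {59, 65, 66, 68, 71}
run next job → 59; now {65, 66, 68, 71}
run next job → 65; now {66, 68, 71}
run next job → 66; now {68, 71}
run next job → 68; now {71}
run next job → 71; now {}
insert 42 → {42}
run next job → 42; now {}
insert 63 → {63}
run next job → 63; now {}
insert 39 → {39}
run next job → 39; now {}
insert 57 → {57}
run next job → 57; now {}
insert 55 → {55}
run next job → 55; now {}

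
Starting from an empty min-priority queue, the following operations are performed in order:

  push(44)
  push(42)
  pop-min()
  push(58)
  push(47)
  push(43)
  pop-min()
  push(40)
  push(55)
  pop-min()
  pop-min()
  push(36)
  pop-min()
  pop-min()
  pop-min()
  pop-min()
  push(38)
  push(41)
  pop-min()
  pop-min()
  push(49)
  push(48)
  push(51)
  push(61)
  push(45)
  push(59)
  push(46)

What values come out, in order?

42 → 43 → 40 → 44 → 36 → 47 → 55 → 58 → 38 → 41

insert 44 → {44}
insert 42 → {42, 44}
pop-min → 42; now {44}
insert 58 → {44, 58}
insert 47 → {44, 47, 58}
insert 43 → {43, 44, 47, 58}
pop-min → 43; now {44, 47, 58}
insert 40 → {40, 44, 47, 58}
insert 55 → {40, 44, 47, 55, 58}
pop-min → 40; now {44, 47, 55, 58}
pop-min → 44; now {47, 55, 58}
insert 36 → {36, 47, 55, 58}
pop-min → 36; now {47, 55, 58}
pop-min → 47; now {55, 58}
pop-min → 55; now {58}
pop-min → 58; now {}
insert 38 → {38}
insert 41 → {38, 41}
pop-min → 38; now {41}
pop-min → 41; now {}
insert 49 → {49}
insert 48 → {48, 49}
insert 51 → {48, 49, 51}
insert 61 → {48, 49, 51, 61}
insert 45 → {45, 48, 49, 51, 61}
insert 59 → {45, 48, 49, 51, 59, 61}
insert 46 → {45, 46, 48, 49, 51, 59, 61}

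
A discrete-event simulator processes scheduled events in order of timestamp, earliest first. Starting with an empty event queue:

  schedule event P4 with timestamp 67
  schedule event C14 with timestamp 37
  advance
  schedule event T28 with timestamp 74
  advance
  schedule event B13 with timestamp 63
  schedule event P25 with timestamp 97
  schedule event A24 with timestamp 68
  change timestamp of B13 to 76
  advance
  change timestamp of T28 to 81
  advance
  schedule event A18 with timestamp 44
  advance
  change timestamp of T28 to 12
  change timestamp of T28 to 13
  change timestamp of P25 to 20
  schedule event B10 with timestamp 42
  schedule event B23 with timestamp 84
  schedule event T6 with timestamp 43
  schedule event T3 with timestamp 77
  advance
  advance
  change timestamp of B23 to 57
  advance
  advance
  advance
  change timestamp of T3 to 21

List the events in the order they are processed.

[C14, P4, A24, B13, A18, T28, P25, B10, T6, B23]

add P4 (timestamp 67) → {P4:67}
add C14 (timestamp 37) → {C14:37, P4:67}
advance → C14; now {P4:67}
add T28 (timestamp 74) → {P4:67, T28:74}
advance → P4; now {T28:74}
add B13 (timestamp 63) → {B13:63, T28:74}
add P25 (timestamp 97) → {B13:63, T28:74, P25:97}
add A24 (timestamp 68) → {B13:63, A24:68, T28:74, P25:97}
update B13 to timestamp 76 → {A24:68, T28:74, B13:76, P25:97}
advance → A24; now {T28:74, B13:76, P25:97}
update T28 to timestamp 81 → {B13:76, T28:81, P25:97}
advance → B13; now {T28:81, P25:97}
add A18 (timestamp 44) → {A18:44, T28:81, P25:97}
advance → A18; now {T28:81, P25:97}
update T28 to timestamp 12 → {T28:12, P25:97}
update T28 to timestamp 13 → {T28:13, P25:97}
update P25 to timestamp 20 → {T28:13, P25:20}
add B10 (timestamp 42) → {T28:13, P25:20, B10:42}
add B23 (timestamp 84) → {T28:13, P25:20, B10:42, B23:84}
add T6 (timestamp 43) → {T28:13, P25:20, B10:42, T6:43, B23:84}
add T3 (timestamp 77) → {T28:13, P25:20, B10:42, T6:43, T3:77, B23:84}
advance → T28; now {P25:20, B10:42, T6:43, T3:77, B23:84}
advance → P25; now {B10:42, T6:43, T3:77, B23:84}
update B23 to timestamp 57 → {B10:42, T6:43, B23:57, T3:77}
advance → B10; now {T6:43, B23:57, T3:77}
advance → T6; now {B23:57, T3:77}
advance → B23; now {T3:77}
update T3 to timestamp 21 → {T3:21}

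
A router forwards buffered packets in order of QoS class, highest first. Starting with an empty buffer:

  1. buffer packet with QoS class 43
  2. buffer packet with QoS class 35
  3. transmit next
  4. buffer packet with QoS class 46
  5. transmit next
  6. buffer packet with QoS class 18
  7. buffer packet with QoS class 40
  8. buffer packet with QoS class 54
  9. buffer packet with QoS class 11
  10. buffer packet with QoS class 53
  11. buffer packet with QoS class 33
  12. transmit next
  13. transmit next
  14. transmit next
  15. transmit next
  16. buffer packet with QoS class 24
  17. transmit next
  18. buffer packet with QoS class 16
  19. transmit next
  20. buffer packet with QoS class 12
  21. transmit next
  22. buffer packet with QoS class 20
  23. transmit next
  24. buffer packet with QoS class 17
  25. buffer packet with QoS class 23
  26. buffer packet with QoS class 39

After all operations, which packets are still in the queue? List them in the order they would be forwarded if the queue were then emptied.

insert 43 → {43}
insert 35 → {43, 35}
transmit next → 43; now {35}
insert 46 → {46, 35}
transmit next → 46; now {35}
insert 18 → {35, 18}
insert 40 → {40, 35, 18}
insert 54 → {54, 40, 35, 18}
insert 11 → {54, 40, 35, 18, 11}
insert 53 → {54, 53, 40, 35, 18, 11}
insert 33 → {54, 53, 40, 35, 33, 18, 11}
transmit next → 54; now {53, 40, 35, 33, 18, 11}
transmit next → 53; now {40, 35, 33, 18, 11}
transmit next → 40; now {35, 33, 18, 11}
transmit next → 35; now {33, 18, 11}
insert 24 → {33, 24, 18, 11}
transmit next → 33; now {24, 18, 11}
insert 16 → {24, 18, 16, 11}
transmit next → 24; now {18, 16, 11}
insert 12 → {18, 16, 12, 11}
transmit next → 18; now {16, 12, 11}
insert 20 → {20, 16, 12, 11}
transmit next → 20; now {16, 12, 11}
insert 17 → {17, 16, 12, 11}
insert 23 → {23, 17, 16, 12, 11}
insert 39 → {39, 23, 17, 16, 12, 11}

39, 23, 17, 16, 12, 11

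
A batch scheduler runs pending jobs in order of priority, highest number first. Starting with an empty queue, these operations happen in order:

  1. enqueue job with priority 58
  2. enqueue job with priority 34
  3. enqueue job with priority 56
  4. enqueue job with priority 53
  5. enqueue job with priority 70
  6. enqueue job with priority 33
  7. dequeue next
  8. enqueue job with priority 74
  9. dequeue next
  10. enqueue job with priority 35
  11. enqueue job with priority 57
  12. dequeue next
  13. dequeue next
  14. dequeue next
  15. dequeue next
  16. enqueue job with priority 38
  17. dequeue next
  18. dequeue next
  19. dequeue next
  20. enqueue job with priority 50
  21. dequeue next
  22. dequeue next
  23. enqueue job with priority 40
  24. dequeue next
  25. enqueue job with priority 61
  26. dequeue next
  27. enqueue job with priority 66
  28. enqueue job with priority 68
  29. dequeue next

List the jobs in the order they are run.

insert 58 → {58}
insert 34 → {58, 34}
insert 56 → {58, 56, 34}
insert 53 → {58, 56, 53, 34}
insert 70 → {70, 58, 56, 53, 34}
insert 33 → {70, 58, 56, 53, 34, 33}
dequeue next → 70; now {58, 56, 53, 34, 33}
insert 74 → {74, 58, 56, 53, 34, 33}
dequeue next → 74; now {58, 56, 53, 34, 33}
insert 35 → {58, 56, 53, 35, 34, 33}
insert 57 → {58, 57, 56, 53, 35, 34, 33}
dequeue next → 58; now {57, 56, 53, 35, 34, 33}
dequeue next → 57; now {56, 53, 35, 34, 33}
dequeue next → 56; now {53, 35, 34, 33}
dequeue next → 53; now {35, 34, 33}
insert 38 → {38, 35, 34, 33}
dequeue next → 38; now {35, 34, 33}
dequeue next → 35; now {34, 33}
dequeue next → 34; now {33}
insert 50 → {50, 33}
dequeue next → 50; now {33}
dequeue next → 33; now {}
insert 40 → {40}
dequeue next → 40; now {}
insert 61 → {61}
dequeue next → 61; now {}
insert 66 → {66}
insert 68 → {68, 66}
dequeue next → 68; now {66}

70, 74, 58, 57, 56, 53, 38, 35, 34, 50, 33, 40, 61, 68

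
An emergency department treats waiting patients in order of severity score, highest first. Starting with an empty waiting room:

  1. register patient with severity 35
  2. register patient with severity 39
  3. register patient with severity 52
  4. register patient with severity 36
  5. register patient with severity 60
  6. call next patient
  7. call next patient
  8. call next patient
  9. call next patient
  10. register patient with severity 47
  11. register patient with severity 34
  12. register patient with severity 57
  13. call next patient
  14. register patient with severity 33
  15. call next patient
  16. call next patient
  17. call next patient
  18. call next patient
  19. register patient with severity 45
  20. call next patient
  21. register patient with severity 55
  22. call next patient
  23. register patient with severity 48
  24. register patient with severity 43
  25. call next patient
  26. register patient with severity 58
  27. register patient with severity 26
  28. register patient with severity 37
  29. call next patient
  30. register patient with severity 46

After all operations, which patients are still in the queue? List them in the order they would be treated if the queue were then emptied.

insert 35 → {35}
insert 39 → {39, 35}
insert 52 → {52, 39, 35}
insert 36 → {52, 39, 36, 35}
insert 60 → {60, 52, 39, 36, 35}
call next patient → 60; now {52, 39, 36, 35}
call next patient → 52; now {39, 36, 35}
call next patient → 39; now {36, 35}
call next patient → 36; now {35}
insert 47 → {47, 35}
insert 34 → {47, 35, 34}
insert 57 → {57, 47, 35, 34}
call next patient → 57; now {47, 35, 34}
insert 33 → {47, 35, 34, 33}
call next patient → 47; now {35, 34, 33}
call next patient → 35; now {34, 33}
call next patient → 34; now {33}
call next patient → 33; now {}
insert 45 → {45}
call next patient → 45; now {}
insert 55 → {55}
call next patient → 55; now {}
insert 48 → {48}
insert 43 → {48, 43}
call next patient → 48; now {43}
insert 58 → {58, 43}
insert 26 → {58, 43, 26}
insert 37 → {58, 43, 37, 26}
call next patient → 58; now {43, 37, 26}
insert 46 → {46, 43, 37, 26}

[46, 43, 37, 26]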